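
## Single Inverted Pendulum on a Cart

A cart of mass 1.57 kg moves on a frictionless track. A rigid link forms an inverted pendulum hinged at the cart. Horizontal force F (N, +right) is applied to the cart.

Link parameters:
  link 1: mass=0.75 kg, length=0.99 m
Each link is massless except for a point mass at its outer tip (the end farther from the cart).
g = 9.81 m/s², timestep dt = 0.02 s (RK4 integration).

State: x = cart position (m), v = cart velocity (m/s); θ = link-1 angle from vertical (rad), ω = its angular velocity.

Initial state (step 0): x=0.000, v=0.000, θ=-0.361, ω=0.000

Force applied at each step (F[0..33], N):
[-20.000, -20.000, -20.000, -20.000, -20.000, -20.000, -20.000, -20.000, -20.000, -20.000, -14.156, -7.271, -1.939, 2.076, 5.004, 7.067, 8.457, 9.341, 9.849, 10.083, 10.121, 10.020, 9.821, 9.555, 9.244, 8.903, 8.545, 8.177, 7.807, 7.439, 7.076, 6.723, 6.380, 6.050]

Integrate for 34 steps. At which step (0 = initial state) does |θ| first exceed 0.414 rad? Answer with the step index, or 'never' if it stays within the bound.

apply F[0]=-20.000 → step 1: x=-0.002, v=-0.211, θ=-0.360, ω=0.130
apply F[1]=-20.000 → step 2: x=-0.008, v=-0.423, θ=-0.356, ω=0.261
apply F[2]=-20.000 → step 3: x=-0.019, v=-0.636, θ=-0.349, ω=0.394
apply F[3]=-20.000 → step 4: x=-0.034, v=-0.850, θ=-0.340, ω=0.530
apply F[4]=-20.000 → step 5: x=-0.053, v=-1.065, θ=-0.328, ω=0.671
apply F[5]=-20.000 → step 6: x=-0.077, v=-1.283, θ=-0.313, ω=0.817
apply F[6]=-20.000 → step 7: x=-0.104, v=-1.504, θ=-0.295, ω=0.971
apply F[7]=-20.000 → step 8: x=-0.137, v=-1.728, θ=-0.274, ω=1.132
apply F[8]=-20.000 → step 9: x=-0.174, v=-1.956, θ=-0.250, ω=1.303
apply F[9]=-20.000 → step 10: x=-0.215, v=-2.187, θ=-0.222, ω=1.484
apply F[10]=-14.156 → step 11: x=-0.260, v=-2.350, θ=-0.191, ω=1.604
apply F[11]=-7.271 → step 12: x=-0.308, v=-2.430, θ=-0.159, ω=1.649
apply F[12]=-1.939 → step 13: x=-0.357, v=-2.445, θ=-0.126, ω=1.636
apply F[13]=+2.076 → step 14: x=-0.405, v=-2.411, θ=-0.094, ω=1.580
apply F[14]=+5.004 → step 15: x=-0.453, v=-2.342, θ=-0.063, ω=1.495
apply F[15]=+7.067 → step 16: x=-0.499, v=-2.249, θ=-0.034, ω=1.391
apply F[16]=+8.457 → step 17: x=-0.543, v=-2.139, θ=-0.007, ω=1.277
apply F[17]=+9.341 → step 18: x=-0.584, v=-2.021, θ=0.017, ω=1.158
apply F[18]=+9.849 → step 19: x=-0.624, v=-1.898, θ=0.039, ω=1.039
apply F[19]=+10.083 → step 20: x=-0.660, v=-1.773, θ=0.058, ω=0.924
apply F[20]=+10.121 → step 21: x=-0.694, v=-1.651, θ=0.076, ω=0.813
apply F[21]=+10.020 → step 22: x=-0.726, v=-1.531, θ=0.091, ω=0.709
apply F[22]=+9.821 → step 23: x=-0.756, v=-1.415, θ=0.104, ω=0.612
apply F[23]=+9.555 → step 24: x=-0.783, v=-1.304, θ=0.116, ω=0.522
apply F[24]=+9.244 → step 25: x=-0.808, v=-1.198, θ=0.125, ω=0.440
apply F[25]=+8.903 → step 26: x=-0.831, v=-1.097, θ=0.133, ω=0.364
apply F[26]=+8.545 → step 27: x=-0.852, v=-1.001, θ=0.140, ω=0.296
apply F[27]=+8.177 → step 28: x=-0.871, v=-0.911, θ=0.145, ω=0.234
apply F[28]=+7.807 → step 29: x=-0.888, v=-0.826, θ=0.149, ω=0.178
apply F[29]=+7.439 → step 30: x=-0.904, v=-0.746, θ=0.152, ω=0.128
apply F[30]=+7.076 → step 31: x=-0.918, v=-0.671, θ=0.154, ω=0.083
apply F[31]=+6.723 → step 32: x=-0.931, v=-0.600, θ=0.156, ω=0.043
apply F[32]=+6.380 → step 33: x=-0.942, v=-0.534, θ=0.156, ω=0.008
apply F[33]=+6.050 → step 34: x=-0.952, v=-0.472, θ=0.156, ω=-0.023
max |θ| = 0.361 ≤ 0.414 over all 35 states.

Answer: never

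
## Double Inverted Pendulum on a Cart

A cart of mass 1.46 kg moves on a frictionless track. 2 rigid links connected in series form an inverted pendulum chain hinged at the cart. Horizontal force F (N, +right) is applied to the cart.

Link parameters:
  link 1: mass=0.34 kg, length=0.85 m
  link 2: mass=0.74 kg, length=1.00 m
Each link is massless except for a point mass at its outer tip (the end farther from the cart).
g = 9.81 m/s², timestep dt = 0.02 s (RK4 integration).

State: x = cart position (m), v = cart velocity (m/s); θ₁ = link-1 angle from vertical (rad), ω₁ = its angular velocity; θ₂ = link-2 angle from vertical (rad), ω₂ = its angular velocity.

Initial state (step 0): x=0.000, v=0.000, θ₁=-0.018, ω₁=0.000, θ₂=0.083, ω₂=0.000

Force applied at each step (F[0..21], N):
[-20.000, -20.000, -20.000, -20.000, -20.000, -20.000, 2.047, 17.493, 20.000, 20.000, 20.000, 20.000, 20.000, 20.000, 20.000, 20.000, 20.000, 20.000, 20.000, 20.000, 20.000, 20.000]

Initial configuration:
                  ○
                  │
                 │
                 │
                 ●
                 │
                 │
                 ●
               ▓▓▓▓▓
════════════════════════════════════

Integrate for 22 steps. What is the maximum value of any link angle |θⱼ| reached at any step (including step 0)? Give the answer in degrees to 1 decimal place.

apply F[0]=-20.000 → step 1: x=-0.003, v=-0.271, θ₁=-0.015, ω₁=0.265, θ₂=0.084, ω₂=0.062
apply F[1]=-20.000 → step 2: x=-0.011, v=-0.544, θ₁=-0.007, ω₁=0.536, θ₂=0.085, ω₂=0.121
apply F[2]=-20.000 → step 3: x=-0.024, v=-0.818, θ₁=0.006, ω₁=0.816, θ₂=0.088, ω₂=0.173
apply F[3]=-20.000 → step 4: x=-0.044, v=-1.094, θ₁=0.025, ω₁=1.111, θ₂=0.092, ω₂=0.214
apply F[4]=-20.000 → step 5: x=-0.068, v=-1.372, θ₁=0.051, ω₁=1.424, θ₂=0.097, ω₂=0.243
apply F[5]=-20.000 → step 6: x=-0.098, v=-1.652, θ₁=0.082, ω₁=1.757, θ₂=0.102, ω₂=0.257
apply F[6]=+2.047 → step 7: x=-0.131, v=-1.635, θ₁=0.118, ω₁=1.758, θ₂=0.107, ω₂=0.259
apply F[7]=+17.493 → step 8: x=-0.162, v=-1.413, θ₁=0.151, ω₁=1.541, θ₂=0.112, ω₂=0.245
apply F[8]=+20.000 → step 9: x=-0.188, v=-1.163, θ₁=0.179, ω₁=1.315, θ₂=0.117, ω₂=0.213
apply F[9]=+20.000 → step 10: x=-0.208, v=-0.919, θ₁=0.203, ω₁=1.116, θ₂=0.121, ω₂=0.164
apply F[10]=+20.000 → step 11: x=-0.224, v=-0.679, θ₁=0.224, ω₁=0.941, θ₂=0.123, ω₂=0.100
apply F[11]=+20.000 → step 12: x=-0.236, v=-0.444, θ₁=0.241, ω₁=0.788, θ₂=0.124, ω₂=0.022
apply F[12]=+20.000 → step 13: x=-0.242, v=-0.212, θ₁=0.256, ω₁=0.653, θ₂=0.124, ω₂=-0.069
apply F[13]=+20.000 → step 14: x=-0.244, v=0.017, θ₁=0.267, ω₁=0.533, θ₂=0.122, ω₂=-0.171
apply F[14]=+20.000 → step 15: x=-0.241, v=0.245, θ₁=0.277, ω₁=0.427, θ₂=0.117, ω₂=-0.284
apply F[15]=+20.000 → step 16: x=-0.234, v=0.471, θ₁=0.285, ω₁=0.333, θ₂=0.110, ω₂=-0.407
apply F[16]=+20.000 → step 17: x=-0.223, v=0.697, θ₁=0.290, ω₁=0.249, θ₂=0.101, ω₂=-0.540
apply F[17]=+20.000 → step 18: x=-0.206, v=0.922, θ₁=0.295, ω₁=0.173, θ₂=0.089, ω₂=-0.682
apply F[18]=+20.000 → step 19: x=-0.186, v=1.148, θ₁=0.297, ω₁=0.103, θ₂=0.073, ω₂=-0.833
apply F[19]=+20.000 → step 20: x=-0.160, v=1.374, θ₁=0.299, ω₁=0.038, θ₂=0.055, ω₂=-0.993
apply F[20]=+20.000 → step 21: x=-0.131, v=1.603, θ₁=0.299, ω₁=-0.024, θ₂=0.034, ω₂=-1.161
apply F[21]=+20.000 → step 22: x=-0.096, v=1.833, θ₁=0.298, ω₁=-0.086, θ₂=0.009, ω₂=-1.336
Max |angle| over trajectory = 0.299 rad = 17.1°.

Answer: 17.1°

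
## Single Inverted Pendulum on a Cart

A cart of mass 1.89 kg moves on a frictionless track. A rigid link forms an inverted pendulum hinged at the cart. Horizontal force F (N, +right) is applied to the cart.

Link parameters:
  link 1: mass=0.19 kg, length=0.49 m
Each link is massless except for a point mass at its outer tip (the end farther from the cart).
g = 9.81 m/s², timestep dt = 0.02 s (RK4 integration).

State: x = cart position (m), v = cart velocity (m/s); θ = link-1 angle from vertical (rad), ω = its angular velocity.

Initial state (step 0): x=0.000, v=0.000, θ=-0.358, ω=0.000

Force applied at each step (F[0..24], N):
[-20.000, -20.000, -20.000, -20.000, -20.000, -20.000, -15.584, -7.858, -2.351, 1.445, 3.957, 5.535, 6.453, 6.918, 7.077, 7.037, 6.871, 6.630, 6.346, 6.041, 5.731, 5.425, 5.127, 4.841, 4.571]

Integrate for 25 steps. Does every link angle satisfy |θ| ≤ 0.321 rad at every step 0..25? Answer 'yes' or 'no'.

Answer: no

Derivation:
apply F[0]=-20.000 → step 1: x=-0.002, v=-0.203, θ=-0.356, ω=0.248
apply F[1]=-20.000 → step 2: x=-0.008, v=-0.406, θ=-0.348, ω=0.498
apply F[2]=-20.000 → step 3: x=-0.018, v=-0.609, θ=-0.336, ω=0.754
apply F[3]=-20.000 → step 4: x=-0.032, v=-0.813, θ=-0.318, ω=1.020
apply F[4]=-20.000 → step 5: x=-0.051, v=-1.017, θ=-0.295, ω=1.296
apply F[5]=-20.000 → step 6: x=-0.073, v=-1.222, θ=-0.266, ω=1.588
apply F[6]=-15.584 → step 7: x=-0.099, v=-1.382, θ=-0.232, ω=1.806
apply F[7]=-7.858 → step 8: x=-0.128, v=-1.462, θ=-0.195, ω=1.879
apply F[8]=-2.351 → step 9: x=-0.157, v=-1.484, θ=-0.158, ω=1.853
apply F[9]=+1.445 → step 10: x=-0.187, v=-1.466, θ=-0.122, ω=1.762
apply F[10]=+3.957 → step 11: x=-0.215, v=-1.423, θ=-0.088, ω=1.632
apply F[11]=+5.535 → step 12: x=-0.243, v=-1.363, θ=-0.057, ω=1.481
apply F[12]=+6.453 → step 13: x=-0.270, v=-1.294, θ=-0.029, ω=1.323
apply F[13]=+6.918 → step 14: x=-0.295, v=-1.220, θ=-0.004, ω=1.167
apply F[14]=+7.077 → step 15: x=-0.319, v=-1.146, θ=0.018, ω=1.017
apply F[15]=+7.037 → step 16: x=-0.341, v=-1.072, θ=0.037, ω=0.878
apply F[16]=+6.871 → step 17: x=-0.362, v=-1.000, θ=0.053, ω=0.749
apply F[17]=+6.630 → step 18: x=-0.381, v=-0.931, θ=0.067, ω=0.633
apply F[18]=+6.346 → step 19: x=-0.399, v=-0.865, θ=0.079, ω=0.528
apply F[19]=+6.041 → step 20: x=-0.416, v=-0.803, θ=0.088, ω=0.435
apply F[20]=+5.731 → step 21: x=-0.431, v=-0.744, θ=0.096, ω=0.353
apply F[21]=+5.425 → step 22: x=-0.445, v=-0.689, θ=0.102, ω=0.280
apply F[22]=+5.127 → step 23: x=-0.459, v=-0.637, θ=0.107, ω=0.216
apply F[23]=+4.841 → step 24: x=-0.471, v=-0.588, θ=0.111, ω=0.160
apply F[24]=+4.571 → step 25: x=-0.482, v=-0.541, θ=0.114, ω=0.112
Max |angle| over trajectory = 0.358 rad; bound = 0.321 → exceeded.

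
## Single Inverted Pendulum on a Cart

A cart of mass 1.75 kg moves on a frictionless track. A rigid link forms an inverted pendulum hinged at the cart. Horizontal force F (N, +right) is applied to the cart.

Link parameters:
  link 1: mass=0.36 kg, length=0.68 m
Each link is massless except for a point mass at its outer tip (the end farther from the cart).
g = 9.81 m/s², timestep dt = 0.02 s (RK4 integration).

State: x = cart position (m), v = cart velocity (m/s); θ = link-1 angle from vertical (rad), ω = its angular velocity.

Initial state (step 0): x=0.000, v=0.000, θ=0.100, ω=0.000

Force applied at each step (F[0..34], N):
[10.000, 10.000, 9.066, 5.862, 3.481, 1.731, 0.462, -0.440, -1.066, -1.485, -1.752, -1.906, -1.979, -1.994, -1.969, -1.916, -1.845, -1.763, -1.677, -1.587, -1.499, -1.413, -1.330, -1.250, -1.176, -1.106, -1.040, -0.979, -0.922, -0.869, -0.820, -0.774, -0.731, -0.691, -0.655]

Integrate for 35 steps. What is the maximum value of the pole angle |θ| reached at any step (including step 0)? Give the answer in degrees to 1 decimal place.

apply F[0]=+10.000 → step 1: x=0.001, v=0.110, θ=0.099, ω=-0.132
apply F[1]=+10.000 → step 2: x=0.004, v=0.220, θ=0.095, ω=-0.266
apply F[2]=+9.066 → step 3: x=0.010, v=0.320, θ=0.088, ω=-0.385
apply F[3]=+5.862 → step 4: x=0.017, v=0.384, θ=0.080, ω=-0.454
apply F[4]=+3.481 → step 5: x=0.025, v=0.420, θ=0.070, ω=-0.487
apply F[5]=+1.731 → step 6: x=0.033, v=0.438, θ=0.061, ω=-0.493
apply F[6]=+0.462 → step 7: x=0.042, v=0.441, θ=0.051, ω=-0.481
apply F[7]=-0.440 → step 8: x=0.051, v=0.434, θ=0.041, ω=-0.458
apply F[8]=-1.066 → step 9: x=0.060, v=0.420, θ=0.033, ω=-0.427
apply F[9]=-1.485 → step 10: x=0.068, v=0.402, θ=0.024, ω=-0.392
apply F[10]=-1.752 → step 11: x=0.076, v=0.381, θ=0.017, ω=-0.356
apply F[11]=-1.906 → step 12: x=0.083, v=0.359, θ=0.010, ω=-0.319
apply F[12]=-1.979 → step 13: x=0.090, v=0.336, θ=0.004, ω=-0.283
apply F[13]=-1.994 → step 14: x=0.096, v=0.313, θ=-0.001, ω=-0.249
apply F[14]=-1.969 → step 15: x=0.102, v=0.291, θ=-0.006, ω=-0.218
apply F[15]=-1.916 → step 16: x=0.108, v=0.269, θ=-0.010, ω=-0.188
apply F[16]=-1.845 → step 17: x=0.113, v=0.249, θ=-0.013, ω=-0.161
apply F[17]=-1.763 → step 18: x=0.118, v=0.229, θ=-0.016, ω=-0.137
apply F[18]=-1.677 → step 19: x=0.122, v=0.211, θ=-0.019, ω=-0.115
apply F[19]=-1.587 → step 20: x=0.126, v=0.193, θ=-0.021, ω=-0.095
apply F[20]=-1.499 → step 21: x=0.130, v=0.177, θ=-0.023, ω=-0.077
apply F[21]=-1.413 → step 22: x=0.134, v=0.162, θ=-0.024, ω=-0.062
apply F[22]=-1.330 → step 23: x=0.137, v=0.148, θ=-0.025, ω=-0.048
apply F[23]=-1.250 → step 24: x=0.139, v=0.134, θ=-0.026, ω=-0.036
apply F[24]=-1.176 → step 25: x=0.142, v=0.122, θ=-0.027, ω=-0.025
apply F[25]=-1.106 → step 26: x=0.144, v=0.110, θ=-0.027, ω=-0.016
apply F[26]=-1.040 → step 27: x=0.146, v=0.100, θ=-0.027, ω=-0.008
apply F[27]=-0.979 → step 28: x=0.148, v=0.089, θ=-0.027, ω=-0.001
apply F[28]=-0.922 → step 29: x=0.150, v=0.080, θ=-0.027, ω=0.005
apply F[29]=-0.869 → step 30: x=0.152, v=0.071, θ=-0.027, ω=0.010
apply F[30]=-0.820 → step 31: x=0.153, v=0.063, θ=-0.027, ω=0.015
apply F[31]=-0.774 → step 32: x=0.154, v=0.055, θ=-0.027, ω=0.018
apply F[32]=-0.731 → step 33: x=0.155, v=0.048, θ=-0.026, ω=0.021
apply F[33]=-0.691 → step 34: x=0.156, v=0.041, θ=-0.026, ω=0.024
apply F[34]=-0.655 → step 35: x=0.157, v=0.035, θ=-0.025, ω=0.026
Max |angle| over trajectory = 0.100 rad = 5.7°.

Answer: 5.7°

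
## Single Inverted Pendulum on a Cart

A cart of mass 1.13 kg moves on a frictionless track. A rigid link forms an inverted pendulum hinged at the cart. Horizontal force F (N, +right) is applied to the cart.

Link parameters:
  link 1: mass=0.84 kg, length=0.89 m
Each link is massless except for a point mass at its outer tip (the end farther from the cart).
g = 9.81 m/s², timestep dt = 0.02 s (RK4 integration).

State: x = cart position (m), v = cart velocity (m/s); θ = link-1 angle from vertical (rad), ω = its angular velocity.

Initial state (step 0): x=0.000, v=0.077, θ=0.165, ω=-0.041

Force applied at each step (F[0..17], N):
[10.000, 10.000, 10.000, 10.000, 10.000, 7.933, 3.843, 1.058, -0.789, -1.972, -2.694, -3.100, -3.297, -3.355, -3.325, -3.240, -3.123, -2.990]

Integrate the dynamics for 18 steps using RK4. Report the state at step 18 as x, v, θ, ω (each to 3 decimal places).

apply F[0]=+10.000 → step 1: x=0.003, v=0.228, θ=0.163, ω=-0.172
apply F[1]=+10.000 → step 2: x=0.009, v=0.379, θ=0.158, ω=-0.304
apply F[2]=+10.000 → step 3: x=0.018, v=0.531, θ=0.151, ω=-0.439
apply F[3]=+10.000 → step 4: x=0.030, v=0.685, θ=0.141, ω=-0.579
apply F[4]=+10.000 → step 5: x=0.046, v=0.842, θ=0.128, ω=-0.723
apply F[5]=+7.933 → step 6: x=0.064, v=0.964, θ=0.112, ω=-0.834
apply F[6]=+3.843 → step 7: x=0.083, v=1.018, θ=0.095, ω=-0.871
apply F[7]=+1.058 → step 8: x=0.104, v=1.025, θ=0.078, ω=-0.860
apply F[8]=-0.789 → step 9: x=0.124, v=1.002, θ=0.061, ω=-0.819
apply F[9]=-1.972 → step 10: x=0.144, v=0.960, θ=0.045, ω=-0.760
apply F[10]=-2.694 → step 11: x=0.162, v=0.907, θ=0.031, ω=-0.692
apply F[11]=-3.100 → step 12: x=0.180, v=0.848, θ=0.017, ω=-0.621
apply F[12]=-3.297 → step 13: x=0.196, v=0.789, θ=0.006, ω=-0.552
apply F[13]=-3.355 → step 14: x=0.212, v=0.729, θ=-0.005, ω=-0.485
apply F[14]=-3.325 → step 15: x=0.226, v=0.672, θ=-0.014, ω=-0.422
apply F[15]=-3.240 → step 16: x=0.238, v=0.617, θ=-0.022, ω=-0.364
apply F[16]=-3.123 → step 17: x=0.250, v=0.565, θ=-0.028, ω=-0.312
apply F[17]=-2.990 → step 18: x=0.261, v=0.517, θ=-0.034, ω=-0.265

Answer: x=0.261, v=0.517, θ=-0.034, ω=-0.265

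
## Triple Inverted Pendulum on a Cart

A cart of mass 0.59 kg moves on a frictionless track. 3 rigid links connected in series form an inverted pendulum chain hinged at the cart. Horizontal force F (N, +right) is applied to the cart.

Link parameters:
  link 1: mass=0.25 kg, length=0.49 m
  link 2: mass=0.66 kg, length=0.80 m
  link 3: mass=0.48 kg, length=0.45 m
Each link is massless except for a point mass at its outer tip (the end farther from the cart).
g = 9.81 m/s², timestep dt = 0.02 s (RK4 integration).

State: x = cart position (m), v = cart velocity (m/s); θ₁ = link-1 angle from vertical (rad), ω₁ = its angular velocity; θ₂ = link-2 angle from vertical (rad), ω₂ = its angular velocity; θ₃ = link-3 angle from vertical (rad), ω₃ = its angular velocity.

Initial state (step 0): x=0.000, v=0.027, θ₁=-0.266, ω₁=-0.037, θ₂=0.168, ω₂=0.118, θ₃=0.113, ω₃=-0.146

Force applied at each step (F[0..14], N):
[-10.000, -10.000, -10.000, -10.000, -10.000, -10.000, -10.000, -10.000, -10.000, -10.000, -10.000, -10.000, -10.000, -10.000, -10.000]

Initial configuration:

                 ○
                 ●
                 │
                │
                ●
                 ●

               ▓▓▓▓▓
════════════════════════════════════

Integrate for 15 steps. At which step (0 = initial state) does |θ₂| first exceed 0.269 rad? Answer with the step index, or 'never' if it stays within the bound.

Answer: 5

Derivation:
apply F[0]=-10.000 → step 1: x=-0.002, v=-0.225, θ₁=-0.268, ω₁=-0.143, θ₂=0.175, ω₂=0.536, θ₃=0.110, ω₃=-0.175
apply F[1]=-10.000 → step 2: x=-0.009, v=-0.480, θ₁=-0.272, ω₁=-0.229, θ₂=0.189, ω₂=0.949, θ₃=0.106, ω₃=-0.208
apply F[2]=-10.000 → step 3: x=-0.021, v=-0.740, θ₁=-0.277, ω₁=-0.279, θ₂=0.212, ω₂=1.352, θ₃=0.101, ω₃=-0.247
apply F[3]=-10.000 → step 4: x=-0.039, v=-1.006, θ₁=-0.282, ω₁=-0.278, θ₂=0.243, ω₂=1.741, θ₃=0.096, ω₃=-0.292
apply F[4]=-10.000 → step 5: x=-0.062, v=-1.279, θ₁=-0.287, ω₁=-0.212, θ₂=0.282, ω₂=2.110, θ₃=0.090, ω₃=-0.339
apply F[5]=-10.000 → step 6: x=-0.090, v=-1.560, θ₁=-0.290, ω₁=-0.068, θ₂=0.328, ω₂=2.456, θ₃=0.083, ω₃=-0.385
apply F[6]=-10.000 → step 7: x=-0.124, v=-1.849, θ₁=-0.290, ω₁=0.162, θ₂=0.380, ω₂=2.776, θ₃=0.074, ω₃=-0.426
apply F[7]=-10.000 → step 8: x=-0.164, v=-2.145, θ₁=-0.283, ω₁=0.487, θ₂=0.438, ω₂=3.066, θ₃=0.066, ω₃=-0.456
apply F[8]=-10.000 → step 9: x=-0.210, v=-2.450, θ₁=-0.269, ω₁=0.912, θ₂=0.502, ω₂=3.324, θ₃=0.056, ω₃=-0.471
apply F[9]=-10.000 → step 10: x=-0.262, v=-2.762, θ₁=-0.246, ω₁=1.446, θ₂=0.571, ω₂=3.542, θ₃=0.047, ω₃=-0.466
apply F[10]=-10.000 → step 11: x=-0.320, v=-3.083, θ₁=-0.211, ω₁=2.095, θ₂=0.644, ω₂=3.710, θ₃=0.038, ω₃=-0.435
apply F[11]=-10.000 → step 12: x=-0.385, v=-3.412, θ₁=-0.161, ω₁=2.866, θ₂=0.719, ω₂=3.810, θ₃=0.030, ω₃=-0.374
apply F[12]=-10.000 → step 13: x=-0.457, v=-3.750, θ₁=-0.095, ω₁=3.766, θ₂=0.796, ω₂=3.815, θ₃=0.023, ω₃=-0.279
apply F[13]=-10.000 → step 14: x=-0.535, v=-4.091, θ₁=-0.010, ω₁=4.797, θ₂=0.871, ω₂=3.688, θ₃=0.019, ω₃=-0.140
apply F[14]=-10.000 → step 15: x=-0.621, v=-4.424, θ₁=0.097, ω₁=5.957, θ₂=0.942, ω₂=3.378, θ₃=0.018, ω₃=0.056
|θ₂| = 0.282 > 0.269 first at step 5.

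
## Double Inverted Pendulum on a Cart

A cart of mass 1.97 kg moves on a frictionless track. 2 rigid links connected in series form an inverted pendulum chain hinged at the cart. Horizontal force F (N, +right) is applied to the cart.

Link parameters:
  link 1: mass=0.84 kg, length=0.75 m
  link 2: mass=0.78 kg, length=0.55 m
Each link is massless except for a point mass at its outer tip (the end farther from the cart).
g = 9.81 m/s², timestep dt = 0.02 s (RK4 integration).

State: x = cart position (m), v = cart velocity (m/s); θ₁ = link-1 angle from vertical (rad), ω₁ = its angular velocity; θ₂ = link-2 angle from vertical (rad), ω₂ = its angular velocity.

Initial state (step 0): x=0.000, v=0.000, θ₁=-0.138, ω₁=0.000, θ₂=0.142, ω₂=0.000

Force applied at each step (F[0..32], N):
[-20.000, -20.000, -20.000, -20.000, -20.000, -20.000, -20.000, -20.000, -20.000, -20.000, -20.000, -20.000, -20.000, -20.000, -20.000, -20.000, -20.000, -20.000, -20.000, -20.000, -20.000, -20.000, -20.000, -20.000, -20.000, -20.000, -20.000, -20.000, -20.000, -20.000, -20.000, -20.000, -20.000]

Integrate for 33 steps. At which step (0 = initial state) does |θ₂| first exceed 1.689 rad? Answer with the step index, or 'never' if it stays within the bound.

apply F[0]=-20.000 → step 1: x=-0.002, v=-0.180, θ₁=-0.137, ω₁=0.135, θ₂=0.144, ω₂=0.198
apply F[1]=-20.000 → step 2: x=-0.007, v=-0.361, θ₁=-0.133, ω₁=0.271, θ₂=0.150, ω₂=0.396
apply F[2]=-20.000 → step 3: x=-0.016, v=-0.542, θ₁=-0.126, ω₁=0.412, θ₂=0.160, ω₂=0.593
apply F[3]=-20.000 → step 4: x=-0.029, v=-0.726, θ₁=-0.116, ω₁=0.558, θ₂=0.174, ω₂=0.788
apply F[4]=-20.000 → step 5: x=-0.045, v=-0.912, θ₁=-0.103, ω₁=0.712, θ₂=0.191, ω₂=0.981
apply F[5]=-20.000 → step 6: x=-0.065, v=-1.100, θ₁=-0.088, ω₁=0.876, θ₂=0.213, ω₂=1.169
apply F[6]=-20.000 → step 7: x=-0.089, v=-1.292, θ₁=-0.068, ω₁=1.052, θ₂=0.238, ω₂=1.351
apply F[7]=-20.000 → step 8: x=-0.117, v=-1.488, θ₁=-0.045, ω₁=1.243, θ₂=0.267, ω₂=1.525
apply F[8]=-20.000 → step 9: x=-0.149, v=-1.687, θ₁=-0.018, ω₁=1.452, θ₂=0.299, ω₂=1.687
apply F[9]=-20.000 → step 10: x=-0.185, v=-1.889, θ₁=0.013, ω₁=1.679, θ₂=0.334, ω₂=1.833
apply F[10]=-20.000 → step 11: x=-0.224, v=-2.095, θ₁=0.049, ω₁=1.927, θ₂=0.372, ω₂=1.958
apply F[11]=-20.000 → step 12: x=-0.268, v=-2.303, θ₁=0.090, ω₁=2.198, θ₂=0.412, ω₂=2.057
apply F[12]=-20.000 → step 13: x=-0.317, v=-2.512, θ₁=0.137, ω₁=2.491, θ₂=0.454, ω₂=2.125
apply F[13]=-20.000 → step 14: x=-0.369, v=-2.719, θ₁=0.190, ω₁=2.805, θ₂=0.497, ω₂=2.156
apply F[14]=-20.000 → step 15: x=-0.425, v=-2.920, θ₁=0.249, ω₁=3.136, θ₂=0.540, ω₂=2.149
apply F[15]=-20.000 → step 16: x=-0.486, v=-3.112, θ₁=0.315, ω₁=3.479, θ₂=0.583, ω₂=2.102
apply F[16]=-20.000 → step 17: x=-0.550, v=-3.288, θ₁=0.388, ω₁=3.825, θ₂=0.624, ω₂=2.021
apply F[17]=-20.000 → step 18: x=-0.617, v=-3.444, θ₁=0.468, ω₁=4.164, θ₂=0.663, ω₂=1.916
apply F[18]=-20.000 → step 19: x=-0.687, v=-3.572, θ₁=0.555, ω₁=4.484, θ₂=0.701, ω₂=1.806
apply F[19]=-20.000 → step 20: x=-0.760, v=-3.669, θ₁=0.647, ω₁=4.773, θ₂=0.736, ω₂=1.713
apply F[20]=-20.000 → step 21: x=-0.834, v=-3.732, θ₁=0.746, ω₁=5.026, θ₂=0.769, ω₂=1.661
apply F[21]=-20.000 → step 22: x=-0.909, v=-3.762, θ₁=0.848, ω₁=5.237, θ₂=0.803, ω₂=1.672
apply F[22]=-20.000 → step 23: x=-0.984, v=-3.761, θ₁=0.955, ω₁=5.408, θ₂=0.837, ω₂=1.763
apply F[23]=-20.000 → step 24: x=-1.059, v=-3.733, θ₁=1.064, ω₁=5.543, θ₂=0.874, ω₂=1.942
apply F[24]=-20.000 → step 25: x=-1.133, v=-3.682, θ₁=1.176, ω₁=5.649, θ₂=0.915, ω₂=2.213
apply F[25]=-20.000 → step 26: x=-1.206, v=-3.610, θ₁=1.290, ω₁=5.730, θ₂=0.963, ω₂=2.574
apply F[26]=-20.000 → step 27: x=-1.277, v=-3.521, θ₁=1.405, ω₁=5.792, θ₂=1.019, ω₂=3.022
apply F[27]=-20.000 → step 28: x=-1.347, v=-3.415, θ₁=1.522, ω₁=5.835, θ₂=1.084, ω₂=3.552
apply F[28]=-20.000 → step 29: x=-1.414, v=-3.295, θ₁=1.639, ω₁=5.858, θ₂=1.161, ω₂=4.163
apply F[29]=-20.000 → step 30: x=-1.479, v=-3.160, θ₁=1.756, ω₁=5.859, θ₂=1.251, ω₂=4.850
apply F[30]=-20.000 → step 31: x=-1.540, v=-3.010, θ₁=1.873, ω₁=5.832, θ₂=1.356, ω₂=5.610
apply F[31]=-20.000 → step 32: x=-1.599, v=-2.845, θ₁=1.989, ω₁=5.774, θ₂=1.476, ω₂=6.439
apply F[32]=-20.000 → step 33: x=-1.654, v=-2.663, θ₁=2.103, ω₁=5.681, θ₂=1.614, ω₂=7.330
max |θ₂| = 1.614 ≤ 1.689 over all 34 states.

Answer: never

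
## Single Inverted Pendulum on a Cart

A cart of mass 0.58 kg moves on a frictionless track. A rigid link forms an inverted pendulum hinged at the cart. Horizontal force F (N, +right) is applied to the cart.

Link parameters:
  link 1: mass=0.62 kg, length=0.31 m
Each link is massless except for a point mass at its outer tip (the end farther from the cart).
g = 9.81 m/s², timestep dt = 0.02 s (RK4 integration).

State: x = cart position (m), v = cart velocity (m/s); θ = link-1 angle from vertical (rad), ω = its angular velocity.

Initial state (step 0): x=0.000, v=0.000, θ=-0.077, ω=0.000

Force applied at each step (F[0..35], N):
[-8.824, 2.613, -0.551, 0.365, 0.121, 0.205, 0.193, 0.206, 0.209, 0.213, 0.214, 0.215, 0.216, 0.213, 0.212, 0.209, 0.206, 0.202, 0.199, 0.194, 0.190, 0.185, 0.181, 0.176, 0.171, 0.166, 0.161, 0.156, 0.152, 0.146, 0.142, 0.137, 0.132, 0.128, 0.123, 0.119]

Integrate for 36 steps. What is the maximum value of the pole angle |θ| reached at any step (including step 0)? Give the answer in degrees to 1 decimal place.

apply F[0]=-8.824 → step 1: x=-0.003, v=-0.287, θ=-0.068, ω=0.877
apply F[1]=+2.613 → step 2: x=-0.008, v=-0.185, θ=-0.054, ω=0.510
apply F[2]=-0.551 → step 3: x=-0.011, v=-0.194, θ=-0.044, ω=0.507
apply F[3]=+0.365 → step 4: x=-0.015, v=-0.173, θ=-0.035, ω=0.415
apply F[4]=+0.121 → step 5: x=-0.018, v=-0.162, θ=-0.027, ω=0.361
apply F[5]=+0.205 → step 6: x=-0.022, v=-0.150, θ=-0.021, ω=0.307
apply F[6]=+0.193 → step 7: x=-0.024, v=-0.140, θ=-0.015, ω=0.262
apply F[7]=+0.206 → step 8: x=-0.027, v=-0.130, θ=-0.010, ω=0.223
apply F[8]=+0.209 → step 9: x=-0.030, v=-0.121, θ=-0.006, ω=0.189
apply F[9]=+0.213 → step 10: x=-0.032, v=-0.113, θ=-0.003, ω=0.159
apply F[10]=+0.214 → step 11: x=-0.034, v=-0.105, θ=0.000, ω=0.134
apply F[11]=+0.215 → step 12: x=-0.036, v=-0.098, θ=0.003, ω=0.112
apply F[12]=+0.216 → step 13: x=-0.038, v=-0.092, θ=0.005, ω=0.093
apply F[13]=+0.213 → step 14: x=-0.040, v=-0.086, θ=0.007, ω=0.077
apply F[14]=+0.212 → step 15: x=-0.042, v=-0.080, θ=0.008, ω=0.063
apply F[15]=+0.209 → step 16: x=-0.043, v=-0.074, θ=0.009, ω=0.051
apply F[16]=+0.206 → step 17: x=-0.044, v=-0.069, θ=0.010, ω=0.041
apply F[17]=+0.202 → step 18: x=-0.046, v=-0.064, θ=0.011, ω=0.032
apply F[18]=+0.199 → step 19: x=-0.047, v=-0.060, θ=0.011, ω=0.024
apply F[19]=+0.194 → step 20: x=-0.048, v=-0.056, θ=0.012, ω=0.018
apply F[20]=+0.190 → step 21: x=-0.049, v=-0.052, θ=0.012, ω=0.012
apply F[21]=+0.185 → step 22: x=-0.050, v=-0.048, θ=0.012, ω=0.007
apply F[22]=+0.181 → step 23: x=-0.051, v=-0.044, θ=0.012, ω=0.003
apply F[23]=+0.176 → step 24: x=-0.052, v=-0.041, θ=0.012, ω=-0.000
apply F[24]=+0.171 → step 25: x=-0.053, v=-0.037, θ=0.012, ω=-0.003
apply F[25]=+0.166 → step 26: x=-0.054, v=-0.034, θ=0.012, ω=-0.006
apply F[26]=+0.161 → step 27: x=-0.054, v=-0.031, θ=0.012, ω=-0.008
apply F[27]=+0.156 → step 28: x=-0.055, v=-0.028, θ=0.012, ω=-0.009
apply F[28]=+0.152 → step 29: x=-0.055, v=-0.025, θ=0.012, ω=-0.011
apply F[29]=+0.146 → step 30: x=-0.056, v=-0.023, θ=0.011, ω=-0.012
apply F[30]=+0.142 → step 31: x=-0.056, v=-0.020, θ=0.011, ω=-0.013
apply F[31]=+0.137 → step 32: x=-0.057, v=-0.018, θ=0.011, ω=-0.014
apply F[32]=+0.132 → step 33: x=-0.057, v=-0.016, θ=0.011, ω=-0.014
apply F[33]=+0.128 → step 34: x=-0.057, v=-0.013, θ=0.010, ω=-0.015
apply F[34]=+0.123 → step 35: x=-0.058, v=-0.011, θ=0.010, ω=-0.015
apply F[35]=+0.119 → step 36: x=-0.058, v=-0.009, θ=0.010, ω=-0.015
Max |angle| over trajectory = 0.077 rad = 4.4°.

Answer: 4.4°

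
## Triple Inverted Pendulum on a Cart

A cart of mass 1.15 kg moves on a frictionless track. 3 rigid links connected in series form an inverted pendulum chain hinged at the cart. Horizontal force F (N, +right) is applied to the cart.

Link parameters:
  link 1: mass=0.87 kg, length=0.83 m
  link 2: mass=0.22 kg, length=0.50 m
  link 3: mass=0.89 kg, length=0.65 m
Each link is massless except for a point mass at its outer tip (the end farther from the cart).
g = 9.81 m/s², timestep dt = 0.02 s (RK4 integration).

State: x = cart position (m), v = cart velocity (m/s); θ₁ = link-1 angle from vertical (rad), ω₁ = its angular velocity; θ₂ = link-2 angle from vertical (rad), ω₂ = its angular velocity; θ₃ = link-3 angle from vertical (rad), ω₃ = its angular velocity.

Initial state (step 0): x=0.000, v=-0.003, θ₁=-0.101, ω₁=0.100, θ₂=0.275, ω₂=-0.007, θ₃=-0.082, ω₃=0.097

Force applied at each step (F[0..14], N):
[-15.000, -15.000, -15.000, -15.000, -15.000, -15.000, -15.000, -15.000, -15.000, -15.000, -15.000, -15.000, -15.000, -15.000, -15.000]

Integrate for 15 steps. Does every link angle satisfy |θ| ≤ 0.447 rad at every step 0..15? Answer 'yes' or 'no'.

apply F[0]=-15.000 → step 1: x=-0.002, v=-0.237, θ₁=-0.097, ω₁=0.289, θ₂=0.281, ω₂=0.578, θ₃=-0.083, ω₃=-0.231
apply F[1]=-15.000 → step 2: x=-0.009, v=-0.473, θ₁=-0.089, ω₁=0.487, θ₂=0.298, ω₂=1.140, θ₃=-0.091, ω₃=-0.546
apply F[2]=-15.000 → step 3: x=-0.021, v=-0.714, θ₁=-0.078, ω₁=0.701, θ₂=0.326, ω₂=1.654, θ₃=-0.105, ω₃=-0.831
apply F[3]=-15.000 → step 4: x=-0.038, v=-0.960, θ₁=-0.061, ω₁=0.937, θ₂=0.364, ω₂=2.099, θ₃=-0.124, ω₃=-1.072
apply F[4]=-15.000 → step 5: x=-0.060, v=-1.211, θ₁=-0.040, ω₁=1.196, θ₂=0.409, ω₂=2.460, θ₃=-0.147, ω₃=-1.258
apply F[5]=-15.000 → step 6: x=-0.087, v=-1.468, θ₁=-0.013, ω₁=1.479, θ₂=0.461, ω₂=2.731, θ₃=-0.174, ω₃=-1.382
apply F[6]=-15.000 → step 7: x=-0.119, v=-1.729, θ₁=0.019, ω₁=1.785, θ₂=0.518, ω₂=2.912, θ₃=-0.202, ω₃=-1.445
apply F[7]=-15.000 → step 8: x=-0.156, v=-1.993, θ₁=0.058, ω₁=2.111, θ₂=0.577, ω₂=3.007, θ₃=-0.231, ω₃=-1.451
apply F[8]=-15.000 → step 9: x=-0.198, v=-2.259, θ₁=0.104, ω₁=2.455, θ₂=0.638, ω₂=3.021, θ₃=-0.260, ω₃=-1.404
apply F[9]=-15.000 → step 10: x=-0.246, v=-2.522, θ₁=0.157, ω₁=2.813, θ₂=0.698, ω₂=2.959, θ₃=-0.287, ω₃=-1.305
apply F[10]=-15.000 → step 11: x=-0.299, v=-2.779, θ₁=0.217, ω₁=3.178, θ₂=0.756, ω₂=2.824, θ₃=-0.312, ω₃=-1.158
apply F[11]=-15.000 → step 12: x=-0.357, v=-3.023, θ₁=0.284, ω₁=3.544, θ₂=0.810, ω₂=2.621, θ₃=-0.333, ω₃=-0.961
apply F[12]=-15.000 → step 13: x=-0.420, v=-3.247, θ₁=0.358, ω₁=3.900, θ₂=0.860, ω₂=2.358, θ₃=-0.350, ω₃=-0.713
apply F[13]=-15.000 → step 14: x=-0.487, v=-3.444, θ₁=0.440, ω₁=4.240, θ₂=0.904, ω₂=2.047, θ₃=-0.361, ω₃=-0.411
apply F[14]=-15.000 → step 15: x=-0.557, v=-3.607, θ₁=0.528, ω₁=4.555, θ₂=0.942, ω₂=1.705, θ₃=-0.366, ω₃=-0.054
Max |angle| over trajectory = 0.942 rad; bound = 0.447 → exceeded.

Answer: no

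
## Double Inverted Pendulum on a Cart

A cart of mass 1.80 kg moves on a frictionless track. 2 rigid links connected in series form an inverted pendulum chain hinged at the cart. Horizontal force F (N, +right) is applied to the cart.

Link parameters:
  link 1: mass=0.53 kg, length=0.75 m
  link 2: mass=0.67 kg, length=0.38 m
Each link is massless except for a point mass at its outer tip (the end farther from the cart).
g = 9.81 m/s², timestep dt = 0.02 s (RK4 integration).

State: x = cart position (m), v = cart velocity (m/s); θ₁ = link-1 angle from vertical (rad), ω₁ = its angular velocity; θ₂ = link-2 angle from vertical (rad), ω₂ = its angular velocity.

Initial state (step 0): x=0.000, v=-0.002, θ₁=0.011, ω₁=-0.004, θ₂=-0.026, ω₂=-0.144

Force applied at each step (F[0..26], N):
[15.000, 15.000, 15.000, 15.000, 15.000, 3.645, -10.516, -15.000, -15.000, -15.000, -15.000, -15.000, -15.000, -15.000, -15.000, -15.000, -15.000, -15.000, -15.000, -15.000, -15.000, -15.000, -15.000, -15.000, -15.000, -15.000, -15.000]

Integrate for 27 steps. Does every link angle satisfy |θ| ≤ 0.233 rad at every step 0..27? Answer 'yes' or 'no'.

apply F[0]=+15.000 → step 1: x=0.002, v=0.163, θ₁=0.009, ω₁=-0.209, θ₂=-0.029, ω₂=-0.188
apply F[1]=+15.000 → step 2: x=0.007, v=0.329, θ₁=0.003, ω₁=-0.416, θ₂=-0.034, ω₂=-0.232
apply F[2]=+15.000 → step 3: x=0.015, v=0.496, θ₁=-0.008, ω₁=-0.629, θ₂=-0.039, ω₂=-0.270
apply F[3]=+15.000 → step 4: x=0.026, v=0.665, θ₁=-0.023, ω₁=-0.849, θ₂=-0.044, ω₂=-0.300
apply F[4]=+15.000 → step 5: x=0.041, v=0.835, θ₁=-0.042, ω₁=-1.080, θ₂=-0.050, ω₂=-0.316
apply F[5]=+3.645 → step 6: x=0.059, v=0.882, θ₁=-0.064, ω₁=-1.155, θ₂=-0.057, ω₂=-0.317
apply F[6]=-10.516 → step 7: x=0.075, v=0.774, θ₁=-0.086, ω₁=-1.037, θ₂=-0.063, ω₂=-0.300
apply F[7]=-15.000 → step 8: x=0.089, v=0.620, θ₁=-0.105, ω₁=-0.867, θ₂=-0.069, ω₂=-0.265
apply F[8]=-15.000 → step 9: x=0.100, v=0.469, θ₁=-0.121, ω₁=-0.711, θ₂=-0.074, ω₂=-0.214
apply F[9]=-15.000 → step 10: x=0.108, v=0.319, θ₁=-0.134, ω₁=-0.565, θ₂=-0.077, ω₂=-0.150
apply F[10]=-15.000 → step 11: x=0.113, v=0.172, θ₁=-0.144, ω₁=-0.428, θ₂=-0.079, ω₂=-0.075
apply F[11]=-15.000 → step 12: x=0.115, v=0.026, θ₁=-0.151, ω₁=-0.298, θ₂=-0.080, ω₂=0.010
apply F[12]=-15.000 → step 13: x=0.114, v=-0.119, θ₁=-0.155, ω₁=-0.173, θ₂=-0.079, ω₂=0.104
apply F[13]=-15.000 → step 14: x=0.110, v=-0.263, θ₁=-0.158, ω₁=-0.052, θ₂=-0.076, ω₂=0.205
apply F[14]=-15.000 → step 15: x=0.103, v=-0.407, θ₁=-0.158, ω₁=0.066, θ₂=-0.071, ω₂=0.312
apply F[15]=-15.000 → step 16: x=0.094, v=-0.552, θ₁=-0.155, ω₁=0.184, θ₂=-0.063, ω₂=0.426
apply F[16]=-15.000 → step 17: x=0.081, v=-0.697, θ₁=-0.150, ω₁=0.302, θ₂=-0.054, ω₂=0.544
apply F[17]=-15.000 → step 18: x=0.066, v=-0.843, θ₁=-0.143, ω₁=0.422, θ₂=-0.042, ω₂=0.667
apply F[18]=-15.000 → step 19: x=0.047, v=-0.991, θ₁=-0.133, ω₁=0.546, θ₂=-0.027, ω₂=0.795
apply F[19]=-15.000 → step 20: x=0.026, v=-1.141, θ₁=-0.121, ω₁=0.674, θ₂=-0.010, ω₂=0.925
apply F[20]=-15.000 → step 21: x=0.002, v=-1.292, θ₁=-0.106, ω₁=0.809, θ₂=0.010, ω₂=1.058
apply F[21]=-15.000 → step 22: x=-0.026, v=-1.447, θ₁=-0.089, ω₁=0.951, θ₂=0.033, ω₂=1.192
apply F[22]=-15.000 → step 23: x=-0.056, v=-1.604, θ₁=-0.068, ω₁=1.103, θ₂=0.058, ω₂=1.326
apply F[23]=-15.000 → step 24: x=-0.090, v=-1.764, θ₁=-0.044, ω₁=1.266, θ₂=0.086, ω₂=1.457
apply F[24]=-15.000 → step 25: x=-0.127, v=-1.927, θ₁=-0.017, ω₁=1.442, θ₂=0.116, ω₂=1.583
apply F[25]=-15.000 → step 26: x=-0.167, v=-2.094, θ₁=0.013, ω₁=1.633, θ₂=0.149, ω₂=1.700
apply F[26]=-15.000 → step 27: x=-0.210, v=-2.263, θ₁=0.048, ω₁=1.839, θ₂=0.184, ω₂=1.805
Max |angle| over trajectory = 0.184 rad; bound = 0.233 → within bound.

Answer: yes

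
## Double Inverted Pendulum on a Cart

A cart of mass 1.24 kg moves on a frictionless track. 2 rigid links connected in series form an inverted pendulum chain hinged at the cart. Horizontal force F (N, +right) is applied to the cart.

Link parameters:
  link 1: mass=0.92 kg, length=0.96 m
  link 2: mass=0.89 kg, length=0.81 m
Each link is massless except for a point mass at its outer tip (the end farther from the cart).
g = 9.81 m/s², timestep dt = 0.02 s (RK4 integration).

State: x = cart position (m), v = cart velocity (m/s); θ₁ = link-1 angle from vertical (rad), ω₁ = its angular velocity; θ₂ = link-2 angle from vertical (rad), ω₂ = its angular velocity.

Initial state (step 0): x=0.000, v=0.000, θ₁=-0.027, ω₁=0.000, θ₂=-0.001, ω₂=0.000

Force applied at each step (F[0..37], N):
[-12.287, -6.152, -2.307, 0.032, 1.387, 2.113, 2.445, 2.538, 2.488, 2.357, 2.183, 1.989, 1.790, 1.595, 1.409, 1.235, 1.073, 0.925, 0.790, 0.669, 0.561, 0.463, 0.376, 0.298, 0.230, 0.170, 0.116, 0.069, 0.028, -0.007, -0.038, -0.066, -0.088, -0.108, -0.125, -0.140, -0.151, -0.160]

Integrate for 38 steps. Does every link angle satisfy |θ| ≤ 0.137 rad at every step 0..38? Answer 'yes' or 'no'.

apply F[0]=-12.287 → step 1: x=-0.002, v=-0.190, θ₁=-0.025, ω₁=0.188, θ₂=-0.001, ω₂=0.012
apply F[1]=-6.152 → step 2: x=-0.007, v=-0.283, θ₁=-0.021, ω₁=0.275, θ₂=-0.001, ω₂=0.023
apply F[2]=-2.307 → step 3: x=-0.013, v=-0.315, θ₁=-0.015, ω₁=0.302, θ₂=0.000, ω₂=0.031
apply F[3]=+0.032 → step 4: x=-0.019, v=-0.311, θ₁=-0.009, ω₁=0.293, θ₂=0.001, ω₂=0.037
apply F[4]=+1.387 → step 5: x=-0.025, v=-0.287, θ₁=-0.003, ω₁=0.265, θ₂=0.001, ω₂=0.040
apply F[5]=+2.113 → step 6: x=-0.030, v=-0.253, θ₁=0.002, ω₁=0.229, θ₂=0.002, ω₂=0.042
apply F[6]=+2.445 → step 7: x=-0.035, v=-0.215, θ₁=0.006, ω₁=0.190, θ₂=0.003, ω₂=0.041
apply F[7]=+2.538 → step 8: x=-0.039, v=-0.176, θ₁=0.009, ω₁=0.152, θ₂=0.004, ω₂=0.039
apply F[8]=+2.488 → step 9: x=-0.042, v=-0.139, θ₁=0.012, ω₁=0.117, θ₂=0.005, ω₂=0.036
apply F[9]=+2.357 → step 10: x=-0.044, v=-0.105, θ₁=0.014, ω₁=0.085, θ₂=0.005, ω₂=0.032
apply F[10]=+2.183 → step 11: x=-0.046, v=-0.074, θ₁=0.015, ω₁=0.058, θ₂=0.006, ω₂=0.028
apply F[11]=+1.989 → step 12: x=-0.047, v=-0.046, θ₁=0.016, ω₁=0.034, θ₂=0.007, ω₂=0.023
apply F[12]=+1.790 → step 13: x=-0.048, v=-0.022, θ₁=0.017, ω₁=0.015, θ₂=0.007, ω₂=0.019
apply F[13]=+1.595 → step 14: x=-0.048, v=-0.001, θ₁=0.017, ω₁=-0.002, θ₂=0.007, ω₂=0.014
apply F[14]=+1.409 → step 15: x=-0.048, v=0.017, θ₁=0.017, ω₁=-0.015, θ₂=0.007, ω₂=0.009
apply F[15]=+1.235 → step 16: x=-0.048, v=0.032, θ₁=0.016, ω₁=-0.026, θ₂=0.008, ω₂=0.005
apply F[16]=+1.073 → step 17: x=-0.047, v=0.045, θ₁=0.016, ω₁=-0.034, θ₂=0.008, ω₂=0.001
apply F[17]=+0.925 → step 18: x=-0.046, v=0.055, θ₁=0.015, ω₁=-0.040, θ₂=0.008, ω₂=-0.003
apply F[18]=+0.790 → step 19: x=-0.045, v=0.064, θ₁=0.014, ω₁=-0.045, θ₂=0.008, ω₂=-0.006
apply F[19]=+0.669 → step 20: x=-0.043, v=0.070, θ₁=0.013, ω₁=-0.048, θ₂=0.007, ω₂=-0.009
apply F[20]=+0.561 → step 21: x=-0.042, v=0.076, θ₁=0.012, ω₁=-0.050, θ₂=0.007, ω₂=-0.012
apply F[21]=+0.463 → step 22: x=-0.040, v=0.080, θ₁=0.011, ω₁=-0.051, θ₂=0.007, ω₂=-0.014
apply F[22]=+0.376 → step 23: x=-0.039, v=0.083, θ₁=0.010, ω₁=-0.051, θ₂=0.007, ω₂=-0.016
apply F[23]=+0.298 → step 24: x=-0.037, v=0.085, θ₁=0.009, ω₁=-0.050, θ₂=0.006, ω₂=-0.017
apply F[24]=+0.230 → step 25: x=-0.035, v=0.086, θ₁=0.008, ω₁=-0.049, θ₂=0.006, ω₂=-0.019
apply F[25]=+0.170 → step 26: x=-0.034, v=0.087, θ₁=0.007, ω₁=-0.047, θ₂=0.006, ω₂=-0.020
apply F[26]=+0.116 → step 27: x=-0.032, v=0.086, θ₁=0.006, ω₁=-0.046, θ₂=0.005, ω₂=-0.020
apply F[27]=+0.069 → step 28: x=-0.030, v=0.086, θ₁=0.006, ω₁=-0.044, θ₂=0.005, ω₂=-0.021
apply F[28]=+0.028 → step 29: x=-0.028, v=0.085, θ₁=0.005, ω₁=-0.041, θ₂=0.004, ω₂=-0.021
apply F[29]=-0.007 → step 30: x=-0.027, v=0.084, θ₁=0.004, ω₁=-0.039, θ₂=0.004, ω₂=-0.021
apply F[30]=-0.038 → step 31: x=-0.025, v=0.082, θ₁=0.003, ω₁=-0.037, θ₂=0.004, ω₂=-0.021
apply F[31]=-0.066 → step 32: x=-0.024, v=0.080, θ₁=0.002, ω₁=-0.034, θ₂=0.003, ω₂=-0.021
apply F[32]=-0.088 → step 33: x=-0.022, v=0.078, θ₁=0.002, ω₁=-0.032, θ₂=0.003, ω₂=-0.020
apply F[33]=-0.108 → step 34: x=-0.020, v=0.076, θ₁=0.001, ω₁=-0.030, θ₂=0.002, ω₂=-0.020
apply F[34]=-0.125 → step 35: x=-0.019, v=0.074, θ₁=0.001, ω₁=-0.027, θ₂=0.002, ω₂=-0.019
apply F[35]=-0.140 → step 36: x=-0.017, v=0.071, θ₁=0.000, ω₁=-0.025, θ₂=0.002, ω₂=-0.019
apply F[36]=-0.151 → step 37: x=-0.016, v=0.069, θ₁=-0.000, ω₁=-0.023, θ₂=0.001, ω₂=-0.018
apply F[37]=-0.160 → step 38: x=-0.015, v=0.066, θ₁=-0.001, ω₁=-0.021, θ₂=0.001, ω₂=-0.017
Max |angle| over trajectory = 0.027 rad; bound = 0.137 → within bound.

Answer: yes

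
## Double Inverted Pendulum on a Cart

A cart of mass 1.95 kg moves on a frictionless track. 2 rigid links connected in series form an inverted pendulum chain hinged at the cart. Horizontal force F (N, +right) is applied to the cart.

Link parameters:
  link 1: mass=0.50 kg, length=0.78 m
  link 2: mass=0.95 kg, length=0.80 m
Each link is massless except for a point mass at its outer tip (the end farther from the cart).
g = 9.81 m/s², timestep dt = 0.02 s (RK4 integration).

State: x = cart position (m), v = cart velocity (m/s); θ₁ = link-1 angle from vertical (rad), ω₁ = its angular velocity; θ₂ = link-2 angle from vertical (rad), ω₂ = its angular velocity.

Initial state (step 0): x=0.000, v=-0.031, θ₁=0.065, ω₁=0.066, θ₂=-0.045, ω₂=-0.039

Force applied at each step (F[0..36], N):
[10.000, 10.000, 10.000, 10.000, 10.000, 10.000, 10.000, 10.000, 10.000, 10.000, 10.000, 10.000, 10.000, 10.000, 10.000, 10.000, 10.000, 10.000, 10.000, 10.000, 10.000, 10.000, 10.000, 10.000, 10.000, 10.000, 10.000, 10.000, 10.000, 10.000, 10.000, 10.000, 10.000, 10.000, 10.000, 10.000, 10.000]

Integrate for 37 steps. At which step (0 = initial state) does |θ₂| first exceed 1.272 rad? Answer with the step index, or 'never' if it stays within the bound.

apply F[0]=+10.000 → step 1: x=0.000, v=0.062, θ₁=0.066, ω₁=0.016, θ₂=-0.047, ω₂=-0.118
apply F[1]=+10.000 → step 2: x=0.002, v=0.155, θ₁=0.066, ω₁=-0.032, θ₂=-0.050, ω₂=-0.199
apply F[2]=+10.000 → step 3: x=0.007, v=0.248, θ₁=0.065, ω₁=-0.079, θ₂=-0.055, ω₂=-0.282
apply F[3]=+10.000 → step 4: x=0.012, v=0.341, θ₁=0.063, ω₁=-0.126, θ₂=-0.061, ω₂=-0.368
apply F[4]=+10.000 → step 5: x=0.020, v=0.435, θ₁=0.060, ω₁=-0.172, θ₂=-0.069, ω₂=-0.456
apply F[5]=+10.000 → step 6: x=0.030, v=0.529, θ₁=0.056, ω₁=-0.218, θ₂=-0.079, ω₂=-0.548
apply F[6]=+10.000 → step 7: x=0.041, v=0.624, θ₁=0.051, ω₁=-0.263, θ₂=-0.091, ω₂=-0.642
apply F[7]=+10.000 → step 8: x=0.055, v=0.720, θ₁=0.045, ω₁=-0.310, θ₂=-0.105, ω₂=-0.741
apply F[8]=+10.000 → step 9: x=0.070, v=0.817, θ₁=0.038, ω₁=-0.356, θ₂=-0.121, ω₂=-0.843
apply F[9]=+10.000 → step 10: x=0.087, v=0.915, θ₁=0.031, ω₁=-0.404, θ₂=-0.139, ω₂=-0.950
apply F[10]=+10.000 → step 11: x=0.107, v=1.014, θ₁=0.022, ω₁=-0.454, θ₂=-0.159, ω₂=-1.061
apply F[11]=+10.000 → step 12: x=0.128, v=1.115, θ₁=0.013, ω₁=-0.505, θ₂=-0.181, ω₂=-1.176
apply F[12]=+10.000 → step 13: x=0.151, v=1.216, θ₁=0.002, ω₁=-0.559, θ₂=-0.206, ω₂=-1.295
apply F[13]=+10.000 → step 14: x=0.177, v=1.319, θ₁=-0.010, ω₁=-0.617, θ₂=-0.233, ω₂=-1.417
apply F[14]=+10.000 → step 15: x=0.204, v=1.424, θ₁=-0.023, ω₁=-0.680, θ₂=-0.263, ω₂=-1.542
apply F[15]=+10.000 → step 16: x=0.234, v=1.529, θ₁=-0.037, ω₁=-0.749, θ₂=-0.295, ω₂=-1.669
apply F[16]=+10.000 → step 17: x=0.265, v=1.636, θ₁=-0.053, ω₁=-0.825, θ₂=-0.329, ω₂=-1.797
apply F[17]=+10.000 → step 18: x=0.299, v=1.744, θ₁=-0.070, ω₁=-0.910, θ₂=-0.367, ω₂=-1.924
apply F[18]=+10.000 → step 19: x=0.335, v=1.854, θ₁=-0.089, ω₁=-1.006, θ₂=-0.406, ω₂=-2.048
apply F[19]=+10.000 → step 20: x=0.373, v=1.964, θ₁=-0.110, ω₁=-1.115, θ₂=-0.449, ω₂=-2.168
apply F[20]=+10.000 → step 21: x=0.414, v=2.075, θ₁=-0.134, ω₁=-1.238, θ₂=-0.493, ω₂=-2.280
apply F[21]=+10.000 → step 22: x=0.456, v=2.186, θ₁=-0.160, ω₁=-1.378, θ₂=-0.540, ω₂=-2.383
apply F[22]=+10.000 → step 23: x=0.501, v=2.297, θ₁=-0.189, ω₁=-1.535, θ₂=-0.588, ω₂=-2.473
apply F[23]=+10.000 → step 24: x=0.548, v=2.407, θ₁=-0.221, ω₁=-1.713, θ₂=-0.639, ω₂=-2.548
apply F[24]=+10.000 → step 25: x=0.597, v=2.516, θ₁=-0.258, ω₁=-1.910, θ₂=-0.690, ω₂=-2.605
apply F[25]=+10.000 → step 26: x=0.649, v=2.623, θ₁=-0.298, ω₁=-2.129, θ₂=-0.743, ω₂=-2.640
apply F[26]=+10.000 → step 27: x=0.702, v=2.727, θ₁=-0.343, ω₁=-2.370, θ₂=-0.796, ω₂=-2.650
apply F[27]=+10.000 → step 28: x=0.758, v=2.827, θ₁=-0.393, ω₁=-2.632, θ₂=-0.848, ω₂=-2.631
apply F[28]=+10.000 → step 29: x=0.815, v=2.920, θ₁=-0.448, ω₁=-2.914, θ₂=-0.901, ω₂=-2.581
apply F[29]=+10.000 → step 30: x=0.875, v=3.004, θ₁=-0.510, ω₁=-3.213, θ₂=-0.951, ω₂=-2.498
apply F[30]=+10.000 → step 31: x=0.935, v=3.077, θ₁=-0.577, ω₁=-3.529, θ₂=-1.000, ω₂=-2.380
apply F[31]=+10.000 → step 32: x=0.998, v=3.134, θ₁=-0.651, ω₁=-3.856, θ₂=-1.046, ω₂=-2.228
apply F[32]=+10.000 → step 33: x=1.061, v=3.173, θ₁=-0.731, ω₁=-4.189, θ₂=-1.089, ω₂=-2.048
apply F[33]=+10.000 → step 34: x=1.124, v=3.187, θ₁=-0.818, ω₁=-4.523, θ₂=-1.128, ω₂=-1.847
apply F[34]=+10.000 → step 35: x=1.188, v=3.173, θ₁=-0.912, ω₁=-4.848, θ₂=-1.163, ω₂=-1.641
apply F[35]=+10.000 → step 36: x=1.251, v=3.127, θ₁=-1.012, ω₁=-5.151, θ₂=-1.194, ω₂=-1.452
apply F[36]=+10.000 → step 37: x=1.313, v=3.048, θ₁=-1.118, ω₁=-5.422, θ₂=-1.221, ω₂=-1.308
max |θ₂| = 1.221 ≤ 1.272 over all 38 states.

Answer: never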